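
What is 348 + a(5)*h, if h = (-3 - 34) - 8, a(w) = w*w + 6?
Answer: -1047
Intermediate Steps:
a(w) = 6 + w² (a(w) = w² + 6 = 6 + w²)
h = -45 (h = -37 - 8 = -45)
348 + a(5)*h = 348 + (6 + 5²)*(-45) = 348 + (6 + 25)*(-45) = 348 + 31*(-45) = 348 - 1395 = -1047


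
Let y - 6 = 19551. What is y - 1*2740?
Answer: 16817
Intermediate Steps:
y = 19557 (y = 6 + 19551 = 19557)
y - 1*2740 = 19557 - 1*2740 = 19557 - 2740 = 16817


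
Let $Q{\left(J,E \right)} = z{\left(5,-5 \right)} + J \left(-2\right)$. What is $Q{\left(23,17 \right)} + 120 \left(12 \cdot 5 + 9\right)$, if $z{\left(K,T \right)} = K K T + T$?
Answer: $8104$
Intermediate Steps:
$z{\left(K,T \right)} = T + T K^{2}$ ($z{\left(K,T \right)} = K^{2} T + T = T K^{2} + T = T + T K^{2}$)
$Q{\left(J,E \right)} = -130 - 2 J$ ($Q{\left(J,E \right)} = - 5 \left(1 + 5^{2}\right) + J \left(-2\right) = - 5 \left(1 + 25\right) - 2 J = \left(-5\right) 26 - 2 J = -130 - 2 J$)
$Q{\left(23,17 \right)} + 120 \left(12 \cdot 5 + 9\right) = \left(-130 - 46\right) + 120 \left(12 \cdot 5 + 9\right) = \left(-130 - 46\right) + 120 \left(60 + 9\right) = -176 + 120 \cdot 69 = -176 + 8280 = 8104$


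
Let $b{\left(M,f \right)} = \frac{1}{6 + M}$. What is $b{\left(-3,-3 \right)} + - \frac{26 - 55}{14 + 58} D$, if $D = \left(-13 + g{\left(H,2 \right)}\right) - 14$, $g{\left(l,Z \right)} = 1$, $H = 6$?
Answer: $- \frac{365}{36} \approx -10.139$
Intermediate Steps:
$D = -26$ ($D = \left(-13 + 1\right) - 14 = -12 - 14 = -26$)
$b{\left(-3,-3 \right)} + - \frac{26 - 55}{14 + 58} D = \frac{1}{6 - 3} + - \frac{26 - 55}{14 + 58} \left(-26\right) = \frac{1}{3} + - \frac{-29}{72} \left(-26\right) = \frac{1}{3} + \left(-1\right) \left(- \frac{29}{72}\right) \left(-26\right) = \frac{1}{3} + \frac{29}{72} \left(-26\right) = \frac{1}{3} - \frac{377}{36} = - \frac{365}{36}$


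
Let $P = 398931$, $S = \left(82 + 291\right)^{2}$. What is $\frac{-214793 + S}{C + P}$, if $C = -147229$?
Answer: $- \frac{37832}{125851} \approx -0.30061$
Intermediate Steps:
$S = 139129$ ($S = 373^{2} = 139129$)
$\frac{-214793 + S}{C + P} = \frac{-214793 + 139129}{-147229 + 398931} = - \frac{75664}{251702} = \left(-75664\right) \frac{1}{251702} = - \frac{37832}{125851}$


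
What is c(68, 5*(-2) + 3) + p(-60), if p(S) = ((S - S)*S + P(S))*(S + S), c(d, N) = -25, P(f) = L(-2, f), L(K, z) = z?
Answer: 7175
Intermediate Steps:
P(f) = f
p(S) = 2*S**2 (p(S) = ((S - S)*S + S)*(S + S) = (0*S + S)*(2*S) = (0 + S)*(2*S) = S*(2*S) = 2*S**2)
c(68, 5*(-2) + 3) + p(-60) = -25 + 2*(-60)**2 = -25 + 2*3600 = -25 + 7200 = 7175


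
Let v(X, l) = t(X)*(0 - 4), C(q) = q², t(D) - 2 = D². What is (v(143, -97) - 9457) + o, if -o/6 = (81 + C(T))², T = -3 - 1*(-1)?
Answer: -134611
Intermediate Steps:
T = -2 (T = -3 + 1 = -2)
t(D) = 2 + D²
o = -43350 (o = -6*(81 + (-2)²)² = -6*(81 + 4)² = -6*85² = -6*7225 = -43350)
v(X, l) = -8 - 4*X² (v(X, l) = (2 + X²)*(0 - 4) = (2 + X²)*(-4) = -8 - 4*X²)
(v(143, -97) - 9457) + o = ((-8 - 4*143²) - 9457) - 43350 = ((-8 - 4*20449) - 9457) - 43350 = ((-8 - 81796) - 9457) - 43350 = (-81804 - 9457) - 43350 = -91261 - 43350 = -134611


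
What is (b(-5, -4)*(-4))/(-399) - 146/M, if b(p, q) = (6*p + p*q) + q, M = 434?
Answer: -5897/12369 ≈ -0.47676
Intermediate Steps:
b(p, q) = q + 6*p + p*q
(b(-5, -4)*(-4))/(-399) - 146/M = ((-4 + 6*(-5) - 5*(-4))*(-4))/(-399) - 146/434 = ((-4 - 30 + 20)*(-4))*(-1/399) - 146*1/434 = -14*(-4)*(-1/399) - 73/217 = 56*(-1/399) - 73/217 = -8/57 - 73/217 = -5897/12369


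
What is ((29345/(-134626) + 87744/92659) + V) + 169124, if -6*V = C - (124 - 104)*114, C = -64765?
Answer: 3373656619884415/18711465801 ≈ 1.8030e+5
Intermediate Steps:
V = 67045/6 (V = -(-64765 - (124 - 104)*114)/6 = -(-64765 - 20*114)/6 = -(-64765 - 1*2280)/6 = -(-64765 - 2280)/6 = -⅙*(-67045) = 67045/6 ≈ 11174.)
((29345/(-134626) + 87744/92659) + V) + 169124 = ((29345/(-134626) + 87744/92659) + 67045/6) + 169124 = ((29345*(-1/134626) + 87744*(1/92659)) + 67045/6) + 169124 = ((-29345/134626 + 87744/92659) + 67045/6) + 169124 = (9093545389/12474310534 + 67045/6) + 169124 = 209098677756091/18711465801 + 169124 = 3373656619884415/18711465801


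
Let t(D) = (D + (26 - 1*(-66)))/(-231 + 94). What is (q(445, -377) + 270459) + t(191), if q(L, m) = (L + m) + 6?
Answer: 37062738/137 ≈ 2.7053e+5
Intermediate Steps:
t(D) = -92/137 - D/137 (t(D) = (D + (26 + 66))/(-137) = (D + 92)*(-1/137) = (92 + D)*(-1/137) = -92/137 - D/137)
q(L, m) = 6 + L + m
(q(445, -377) + 270459) + t(191) = ((6 + 445 - 377) + 270459) + (-92/137 - 1/137*191) = (74 + 270459) + (-92/137 - 191/137) = 270533 - 283/137 = 37062738/137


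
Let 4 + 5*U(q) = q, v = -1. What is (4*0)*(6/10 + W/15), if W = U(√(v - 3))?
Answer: 0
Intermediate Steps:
U(q) = -⅘ + q/5
W = -⅘ + 2*I/5 (W = -⅘ + √(-1 - 3)/5 = -⅘ + √(-4)/5 = -⅘ + (2*I)/5 = -⅘ + 2*I/5 ≈ -0.8 + 0.4*I)
(4*0)*(6/10 + W/15) = (4*0)*(6/10 + (-⅘ + 2*I/5)/15) = 0*(6*(⅒) + (-⅘ + 2*I/5)*(1/15)) = 0*(⅗ + (-4/75 + 2*I/75)) = 0*(41/75 + 2*I/75) = 0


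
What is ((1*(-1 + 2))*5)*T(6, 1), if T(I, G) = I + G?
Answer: 35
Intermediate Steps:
T(I, G) = G + I
((1*(-1 + 2))*5)*T(6, 1) = ((1*(-1 + 2))*5)*(1 + 6) = ((1*1)*5)*7 = (1*5)*7 = 5*7 = 35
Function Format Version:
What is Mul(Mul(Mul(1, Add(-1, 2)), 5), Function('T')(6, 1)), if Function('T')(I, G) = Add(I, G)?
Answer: 35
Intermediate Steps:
Function('T')(I, G) = Add(G, I)
Mul(Mul(Mul(1, Add(-1, 2)), 5), Function('T')(6, 1)) = Mul(Mul(Mul(1, Add(-1, 2)), 5), Add(1, 6)) = Mul(Mul(Mul(1, 1), 5), 7) = Mul(Mul(1, 5), 7) = Mul(5, 7) = 35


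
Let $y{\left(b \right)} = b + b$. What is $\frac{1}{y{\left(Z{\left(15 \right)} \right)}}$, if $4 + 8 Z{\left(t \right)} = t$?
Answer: $\frac{4}{11} \approx 0.36364$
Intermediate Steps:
$Z{\left(t \right)} = - \frac{1}{2} + \frac{t}{8}$
$y{\left(b \right)} = 2 b$
$\frac{1}{y{\left(Z{\left(15 \right)} \right)}} = \frac{1}{2 \left(- \frac{1}{2} + \frac{1}{8} \cdot 15\right)} = \frac{1}{2 \left(- \frac{1}{2} + \frac{15}{8}\right)} = \frac{1}{2 \cdot \frac{11}{8}} = \frac{1}{\frac{11}{4}} = \frac{4}{11}$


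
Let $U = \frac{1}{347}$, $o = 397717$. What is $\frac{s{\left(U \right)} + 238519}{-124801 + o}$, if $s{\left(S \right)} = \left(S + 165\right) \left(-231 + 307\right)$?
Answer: $\frac{29039183}{31567284} \approx 0.91991$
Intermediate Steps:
$U = \frac{1}{347} \approx 0.0028818$
$s{\left(S \right)} = 12540 + 76 S$ ($s{\left(S \right)} = \left(165 + S\right) 76 = 12540 + 76 S$)
$\frac{s{\left(U \right)} + 238519}{-124801 + o} = \frac{\left(12540 + 76 \cdot \frac{1}{347}\right) + 238519}{-124801 + 397717} = \frac{\left(12540 + \frac{76}{347}\right) + 238519}{272916} = \left(\frac{4351456}{347} + 238519\right) \frac{1}{272916} = \frac{87117549}{347} \cdot \frac{1}{272916} = \frac{29039183}{31567284}$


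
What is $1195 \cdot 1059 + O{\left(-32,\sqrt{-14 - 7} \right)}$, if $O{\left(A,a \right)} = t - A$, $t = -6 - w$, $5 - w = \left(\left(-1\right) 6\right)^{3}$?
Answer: $1265310$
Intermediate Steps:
$w = 221$ ($w = 5 - \left(\left(-1\right) 6\right)^{3} = 5 - \left(-6\right)^{3} = 5 - -216 = 5 + 216 = 221$)
$t = -227$ ($t = -6 - 221 = -227$)
$O{\left(A,a \right)} = -227 - A$
$1195 \cdot 1059 + O{\left(-32,\sqrt{-14 - 7} \right)} = 1195 \cdot 1059 - 195 = 1265505 + \left(-227 + 32\right) = 1265505 - 195 = 1265310$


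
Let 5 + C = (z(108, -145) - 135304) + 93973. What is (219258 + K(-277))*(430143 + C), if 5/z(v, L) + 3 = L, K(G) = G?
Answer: 12600918063811/148 ≈ 8.5141e+10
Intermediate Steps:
z(v, L) = 5/(-3 + L)
C = -6117733/148 (C = -5 + ((5/(-3 - 145) - 135304) + 93973) = -5 + ((5/(-148) - 135304) + 93973) = -5 + ((5*(-1/148) - 135304) + 93973) = -5 + ((-5/148 - 135304) + 93973) = -5 + (-20024997/148 + 93973) = -5 - 6116993/148 = -6117733/148 ≈ -41336.)
(219258 + K(-277))*(430143 + C) = (219258 - 277)*(430143 - 6117733/148) = 218981*(57543431/148) = 12600918063811/148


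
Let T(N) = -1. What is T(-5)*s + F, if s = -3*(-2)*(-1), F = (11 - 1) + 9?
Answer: 25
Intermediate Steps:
F = 19 (F = 10 + 9 = 19)
s = -6 (s = 6*(-1) = -6)
T(-5)*s + F = -1*(-6) + 19 = 6 + 19 = 25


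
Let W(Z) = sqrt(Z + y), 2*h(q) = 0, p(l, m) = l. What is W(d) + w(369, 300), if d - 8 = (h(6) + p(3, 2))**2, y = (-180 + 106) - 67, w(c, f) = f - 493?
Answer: -193 + 2*I*sqrt(31) ≈ -193.0 + 11.136*I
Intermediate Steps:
h(q) = 0 (h(q) = (1/2)*0 = 0)
w(c, f) = -493 + f
y = -141 (y = -74 - 67 = -141)
d = 17 (d = 8 + (0 + 3)**2 = 8 + 3**2 = 8 + 9 = 17)
W(Z) = sqrt(-141 + Z) (W(Z) = sqrt(Z - 141) = sqrt(-141 + Z))
W(d) + w(369, 300) = sqrt(-141 + 17) + (-493 + 300) = sqrt(-124) - 193 = 2*I*sqrt(31) - 193 = -193 + 2*I*sqrt(31)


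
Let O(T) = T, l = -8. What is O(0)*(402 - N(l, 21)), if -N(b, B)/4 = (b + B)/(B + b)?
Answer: 0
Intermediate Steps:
N(b, B) = -4 (N(b, B) = -4*(b + B)/(B + b) = -4*(B + b)/(B + b) = -4*1 = -4)
O(0)*(402 - N(l, 21)) = 0*(402 - 1*(-4)) = 0*(402 + 4) = 0*406 = 0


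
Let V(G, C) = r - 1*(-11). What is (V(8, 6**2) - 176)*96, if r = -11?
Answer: -16896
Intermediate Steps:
V(G, C) = 0 (V(G, C) = -11 - 1*(-11) = -11 + 11 = 0)
(V(8, 6**2) - 176)*96 = (0 - 176)*96 = -176*96 = -16896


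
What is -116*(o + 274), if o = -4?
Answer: -31320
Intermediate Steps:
-116*(o + 274) = -116*(-4 + 274) = -116*270 = -31320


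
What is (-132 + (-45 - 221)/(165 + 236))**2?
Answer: 2830027204/160801 ≈ 17600.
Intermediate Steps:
(-132 + (-45 - 221)/(165 + 236))**2 = (-132 - 266/401)**2 = (-53198/401)**2 = 2830027204/160801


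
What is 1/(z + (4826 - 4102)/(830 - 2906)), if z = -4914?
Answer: -519/2550547 ≈ -0.00020349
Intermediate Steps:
1/(z + (4826 - 4102)/(830 - 2906)) = 1/(-4914 + (4826 - 4102)/(830 - 2906)) = 1/(-4914 + 724/(-2076)) = 1/(-4914 + 724*(-1/2076)) = 1/(-4914 - 181/519) = 1/(-2550547/519) = -519/2550547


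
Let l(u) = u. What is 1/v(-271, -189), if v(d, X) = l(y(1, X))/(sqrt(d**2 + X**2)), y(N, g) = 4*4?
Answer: sqrt(109162)/16 ≈ 20.650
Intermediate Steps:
y(N, g) = 16
v(d, X) = 16/sqrt(X**2 + d**2) (v(d, X) = 16/(sqrt(d**2 + X**2)) = 16/(sqrt(X**2 + d**2)) = 16/sqrt(X**2 + d**2))
1/v(-271, -189) = 1/(16/sqrt((-189)**2 + (-271)**2)) = 1/(16/sqrt(35721 + 73441)) = 1/(16/sqrt(109162)) = 1/(16*(sqrt(109162)/109162)) = 1/(8*sqrt(109162)/54581) = sqrt(109162)/16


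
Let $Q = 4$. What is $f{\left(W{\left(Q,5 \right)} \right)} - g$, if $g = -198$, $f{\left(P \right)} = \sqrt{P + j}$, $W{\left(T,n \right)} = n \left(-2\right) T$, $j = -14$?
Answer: $198 + 3 i \sqrt{6} \approx 198.0 + 7.3485 i$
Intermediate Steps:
$W{\left(T,n \right)} = - 2 T n$ ($W{\left(T,n \right)} = - 2 n T = - 2 T n$)
$f{\left(P \right)} = \sqrt{-14 + P}$ ($f{\left(P \right)} = \sqrt{P - 14} = \sqrt{-14 + P}$)
$f{\left(W{\left(Q,5 \right)} \right)} - g = \sqrt{-14 - 8 \cdot 5} - -198 = \sqrt{-14 - 40} + 198 = \sqrt{-54} + 198 = 3 i \sqrt{6} + 198 = 198 + 3 i \sqrt{6}$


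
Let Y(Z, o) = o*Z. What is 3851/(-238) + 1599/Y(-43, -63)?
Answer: -478657/30702 ≈ -15.590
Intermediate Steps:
Y(Z, o) = Z*o
3851/(-238) + 1599/Y(-43, -63) = 3851/(-238) + 1599/((-43*(-63))) = 3851*(-1/238) + 1599/2709 = -3851/238 + 1599*(1/2709) = -3851/238 + 533/903 = -478657/30702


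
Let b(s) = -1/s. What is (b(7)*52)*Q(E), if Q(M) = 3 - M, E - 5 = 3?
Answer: 260/7 ≈ 37.143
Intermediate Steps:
E = 8 (E = 5 + 3 = 8)
(b(7)*52)*Q(E) = (-1/7*52)*(3 - 1*8) = (-1*1/7*52)*(3 - 8) = -1/7*52*(-5) = -52/7*(-5) = 260/7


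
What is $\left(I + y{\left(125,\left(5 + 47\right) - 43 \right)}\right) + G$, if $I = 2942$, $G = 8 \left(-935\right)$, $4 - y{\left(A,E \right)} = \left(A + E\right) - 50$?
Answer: $-4618$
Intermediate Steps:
$y{\left(A,E \right)} = 54 - A - E$ ($y{\left(A,E \right)} = 4 - \left(\left(A + E\right) - 50\right) = 4 - \left(-50 + A + E\right) = 54 - A - E$)
$G = -7480$
$\left(I + y{\left(125,\left(5 + 47\right) - 43 \right)}\right) + G = \left(2942 - 80\right) - 7480 = 2862 - 7480 = -4618$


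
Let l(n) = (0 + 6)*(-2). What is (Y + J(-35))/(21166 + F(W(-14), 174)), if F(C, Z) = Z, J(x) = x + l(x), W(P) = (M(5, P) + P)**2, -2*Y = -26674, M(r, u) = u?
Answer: 1329/2134 ≈ 0.62277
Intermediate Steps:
l(n) = -12 (l(n) = 6*(-2) = -12)
Y = 13337 (Y = -1/2*(-26674) = 13337)
W(P) = 4*P**2 (W(P) = (P + P)**2 = (2*P)**2 = 4*P**2)
J(x) = -12 + x (J(x) = x - 12 = -12 + x)
(Y + J(-35))/(21166 + F(W(-14), 174)) = (13337 + (-12 - 35))/(21166 + 174) = (13337 - 47)/21340 = 13290*(1/21340) = 1329/2134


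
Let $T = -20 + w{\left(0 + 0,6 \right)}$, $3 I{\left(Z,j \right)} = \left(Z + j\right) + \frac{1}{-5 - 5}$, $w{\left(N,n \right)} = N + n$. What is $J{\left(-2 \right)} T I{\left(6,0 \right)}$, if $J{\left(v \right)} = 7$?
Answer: $- \frac{2891}{15} \approx -192.73$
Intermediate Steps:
$I{\left(Z,j \right)} = - \frac{1}{30} + \frac{Z}{3} + \frac{j}{3}$ ($I{\left(Z,j \right)} = \frac{\left(Z + j\right) + \frac{1}{-5 - 5}}{3} = \frac{\left(Z + j\right) + \frac{1}{-10}}{3} = \frac{\left(Z + j\right) - \frac{1}{10}}{3} = \frac{- \frac{1}{10} + Z + j}{3} = - \frac{1}{30} + \frac{Z}{3} + \frac{j}{3}$)
$T = -14$ ($T = -20 + \left(\left(0 + 0\right) + 6\right) = -20 + \left(0 + 6\right) = -20 + 6 = -14$)
$J{\left(-2 \right)} T I{\left(6,0 \right)} = 7 \left(-14\right) \left(- \frac{1}{30} + \frac{1}{3} \cdot 6 + \frac{1}{3} \cdot 0\right) = - 98 \left(- \frac{1}{30} + 2 + 0\right) = \left(-98\right) \frac{59}{30} = - \frac{2891}{15}$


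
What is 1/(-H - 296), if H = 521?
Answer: -1/817 ≈ -0.0012240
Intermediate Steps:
1/(-H - 296) = 1/(-1*521 - 296) = 1/(-521 - 296) = 1/(-817) = -1/817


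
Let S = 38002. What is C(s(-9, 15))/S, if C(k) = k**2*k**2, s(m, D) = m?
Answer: 6561/38002 ≈ 0.17265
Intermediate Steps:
C(k) = k**4
C(s(-9, 15))/S = (-9)**4/38002 = 6561*(1/38002) = 6561/38002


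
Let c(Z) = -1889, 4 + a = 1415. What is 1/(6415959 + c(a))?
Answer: 1/6414070 ≈ 1.5591e-7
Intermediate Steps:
a = 1411 (a = -4 + 1415 = 1411)
1/(6415959 + c(a)) = 1/(6415959 - 1889) = 1/6414070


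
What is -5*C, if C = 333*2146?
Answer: -3573090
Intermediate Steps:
C = 714618
-5*C = -5*714618 = -3573090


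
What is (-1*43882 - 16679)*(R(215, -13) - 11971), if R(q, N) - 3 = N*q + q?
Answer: 881041428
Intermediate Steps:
R(q, N) = 3 + q + N*q (R(q, N) = 3 + (N*q + q) = 3 + (q + N*q) = 3 + q + N*q)
(-1*43882 - 16679)*(R(215, -13) - 11971) = (-1*43882 - 16679)*((3 + 215 - 13*215) - 11971) = (-43882 - 16679)*((3 + 215 - 2795) - 11971) = -60561*(-2577 - 11971) = -60561*(-14548) = 881041428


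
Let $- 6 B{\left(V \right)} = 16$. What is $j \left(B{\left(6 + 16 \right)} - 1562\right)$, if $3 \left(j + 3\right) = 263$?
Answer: $- \frac{1192276}{9} \approx -1.3248 \cdot 10^{5}$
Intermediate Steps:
$j = \frac{254}{3}$ ($j = -3 + \frac{1}{3} \cdot 263 = -3 + \frac{263}{3} = \frac{254}{3} \approx 84.667$)
$B{\left(V \right)} = - \frac{8}{3}$ ($B{\left(V \right)} = \left(- \frac{1}{6}\right) 16 = - \frac{8}{3}$)
$j \left(B{\left(6 + 16 \right)} - 1562\right) = \frac{254 \left(- \frac{8}{3} - 1562\right)}{3} = \frac{254}{3} \left(- \frac{4694}{3}\right) = - \frac{1192276}{9}$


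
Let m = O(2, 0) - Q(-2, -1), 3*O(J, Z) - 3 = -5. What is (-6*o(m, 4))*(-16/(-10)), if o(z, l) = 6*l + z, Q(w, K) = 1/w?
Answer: -1144/5 ≈ -228.80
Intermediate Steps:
O(J, Z) = -2/3 (O(J, Z) = 1 + (1/3)*(-5) = 1 - 5/3 = -2/3)
m = -1/6 (m = -2/3 - 1/(-2) = -2/3 - 1*(-1/2) = -2/3 + 1/2 = -1/6 ≈ -0.16667)
o(z, l) = z + 6*l
(-6*o(m, 4))*(-16/(-10)) = (-6*(-1/6 + 6*4))*(-16/(-10)) = (-6*(-1/6 + 24))*(-16*(-1/10)) = -6*143/6*(8/5) = -143*8/5 = -1144/5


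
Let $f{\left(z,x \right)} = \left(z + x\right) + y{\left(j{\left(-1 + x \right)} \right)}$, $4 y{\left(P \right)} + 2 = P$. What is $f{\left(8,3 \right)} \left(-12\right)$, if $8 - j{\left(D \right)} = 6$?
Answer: $-132$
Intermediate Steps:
$j{\left(D \right)} = 2$ ($j{\left(D \right)} = 8 - 6 = 2$)
$y{\left(P \right)} = - \frac{1}{2} + \frac{P}{4}$
$f{\left(z,x \right)} = x + z$ ($f{\left(z,x \right)} = \left(z + x\right) + \left(- \frac{1}{2} + \frac{1}{4} \cdot 2\right) = \left(x + z\right) + \left(- \frac{1}{2} + \frac{1}{2}\right) = \left(x + z\right) + 0 = x + z$)
$f{\left(8,3 \right)} \left(-12\right) = \left(3 + 8\right) \left(-12\right) = 11 \left(-12\right) = -132$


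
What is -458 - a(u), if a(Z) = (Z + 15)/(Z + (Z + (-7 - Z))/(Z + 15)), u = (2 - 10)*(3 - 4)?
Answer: -81595/177 ≈ -460.99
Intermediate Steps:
u = 8 (u = -8*(-1) = 8)
a(Z) = (15 + Z)/(Z - 7/(15 + Z))
-458 - a(u) = -458 - (15 + 8)²/(-7 + 8² + 15*8) = -458 - 23²/(-7 + 64 + 120) = -458 - 529/177 = -81595/177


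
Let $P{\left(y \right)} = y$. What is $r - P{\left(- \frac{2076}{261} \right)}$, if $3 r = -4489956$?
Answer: $- \frac{130208032}{87} \approx -1.4966 \cdot 10^{6}$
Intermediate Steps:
$r = -1496652$ ($r = \frac{1}{3} \left(-4489956\right) = -1496652$)
$r - P{\left(- \frac{2076}{261} \right)} = -1496652 - - \frac{2076}{261} = -1496652 - \left(-2076\right) \frac{1}{261} = -1496652 - - \frac{692}{87} = -1496652 + \frac{692}{87} = - \frac{130208032}{87}$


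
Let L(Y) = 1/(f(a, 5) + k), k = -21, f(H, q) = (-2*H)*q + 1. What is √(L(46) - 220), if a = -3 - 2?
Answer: I*√197970/30 ≈ 14.831*I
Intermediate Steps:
a = -5
f(H, q) = 1 - 2*H*q (f(H, q) = -2*H*q + 1 = 1 - 2*H*q)
L(Y) = 1/30 (L(Y) = 1/((1 - 2*(-5)*5) - 21) = 1/((1 + 50) - 21) = 1/(51 - 21) = 1/30)
√(L(46) - 220) = √(1/30 - 220) = √(-6599/30) = I*√197970/30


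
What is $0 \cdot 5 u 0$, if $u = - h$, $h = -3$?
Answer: $0$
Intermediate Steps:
$u = 3$ ($u = \left(-1\right) \left(-3\right) = 3$)
$0 \cdot 5 u 0 = 0 \cdot 5 \cdot 3 \cdot 0 = 0 \cdot 0 = 0$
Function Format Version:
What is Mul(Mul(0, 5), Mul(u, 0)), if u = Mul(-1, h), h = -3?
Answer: 0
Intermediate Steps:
u = 3 (u = Mul(-1, -3) = 3)
Mul(Mul(0, 5), Mul(u, 0)) = Mul(Mul(0, 5), Mul(3, 0)) = Mul(0, 0) = 0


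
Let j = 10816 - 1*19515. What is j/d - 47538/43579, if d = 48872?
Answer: -2702370857/2129792888 ≈ -1.2688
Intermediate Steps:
j = -8699 (j = 10816 - 19515 = -8699)
j/d - 47538/43579 = -8699/48872 - 47538/43579 = -2702370857/2129792888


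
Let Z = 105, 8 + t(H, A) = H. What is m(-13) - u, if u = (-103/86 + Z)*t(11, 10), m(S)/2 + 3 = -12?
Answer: -29361/86 ≈ -341.41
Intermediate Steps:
t(H, A) = -8 + H
m(S) = -30 (m(S) = -6 + 2*(-12) = -6 - 24 = -30)
u = 26781/86 (u = (-103/86 + 105)*(-8 + 11) = (-103*1/86 + 105)*3 = (-103/86 + 105)*3 = (8927/86)*3 = 26781/86 ≈ 311.41)
m(-13) - u = -30 - 1*26781/86 = -30 - 26781/86 = -29361/86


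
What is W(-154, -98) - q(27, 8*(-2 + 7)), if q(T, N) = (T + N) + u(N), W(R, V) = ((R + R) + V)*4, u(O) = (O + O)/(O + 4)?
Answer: -18621/11 ≈ -1692.8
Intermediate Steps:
u(O) = 2*O/(4 + O) (u(O) = (2*O)/(4 + O) = 2*O/(4 + O))
W(R, V) = 4*V + 8*R (W(R, V) = (2*R + V)*4 = (V + 2*R)*4 = 4*V + 8*R)
q(T, N) = N + T + 2*N/(4 + N) (q(T, N) = (T + N) + 2*N/(4 + N) = (N + T) + 2*N/(4 + N) = N + T + 2*N/(4 + N))
W(-154, -98) - q(27, 8*(-2 + 7)) = (4*(-98) + 8*(-154)) - (2*(8*(-2 + 7)) + (4 + 8*(-2 + 7))*(8*(-2 + 7) + 27))/(4 + 8*(-2 + 7)) = (-392 - 1232) - (2*(8*5) + (4 + 8*5)*(8*5 + 27))/(4 + 8*5) = -1624 - (2*40 + (4 + 40)*(40 + 27))/(4 + 40) = -1624 - (80 + 44*67)/44 = -1624 - (80 + 2948)/44 = -1624 - 3028/44 = -1624 - 1*757/11 = -1624 - 757/11 = -18621/11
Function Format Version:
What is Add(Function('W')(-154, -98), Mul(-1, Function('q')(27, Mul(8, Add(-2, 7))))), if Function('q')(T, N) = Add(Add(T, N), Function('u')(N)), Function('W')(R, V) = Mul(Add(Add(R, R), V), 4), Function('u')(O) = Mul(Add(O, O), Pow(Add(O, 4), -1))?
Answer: Rational(-18621, 11) ≈ -1692.8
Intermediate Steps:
Function('u')(O) = Mul(2, O, Pow(Add(4, O), -1)) (Function('u')(O) = Mul(Mul(2, O), Pow(Add(4, O), -1)) = Mul(2, O, Pow(Add(4, O), -1)))
Function('W')(R, V) = Add(Mul(4, V), Mul(8, R)) (Function('W')(R, V) = Mul(Add(Mul(2, R), V), 4) = Mul(Add(V, Mul(2, R)), 4) = Add(Mul(4, V), Mul(8, R)))
Function('q')(T, N) = Add(N, T, Mul(2, N, Pow(Add(4, N), -1))) (Function('q')(T, N) = Add(Add(T, N), Mul(2, N, Pow(Add(4, N), -1))) = Add(Add(N, T), Mul(2, N, Pow(Add(4, N), -1))) = Add(N, T, Mul(2, N, Pow(Add(4, N), -1))))
Add(Function('W')(-154, -98), Mul(-1, Function('q')(27, Mul(8, Add(-2, 7))))) = Add(Add(Mul(4, -98), Mul(8, -154)), Mul(-1, Mul(Pow(Add(4, Mul(8, Add(-2, 7))), -1), Add(Mul(2, Mul(8, Add(-2, 7))), Mul(Add(4, Mul(8, Add(-2, 7))), Add(Mul(8, Add(-2, 7)), 27)))))) = Add(Add(-392, -1232), Mul(-1, Mul(Pow(Add(4, Mul(8, 5)), -1), Add(Mul(2, Mul(8, 5)), Mul(Add(4, Mul(8, 5)), Add(Mul(8, 5), 27)))))) = Add(-1624, Mul(-1, Mul(Pow(Add(4, 40), -1), Add(Mul(2, 40), Mul(Add(4, 40), Add(40, 27)))))) = Add(-1624, Mul(-1, Mul(Pow(44, -1), Add(80, Mul(44, 67))))) = Add(-1624, Mul(-1, Mul(Rational(1, 44), Add(80, 2948)))) = Add(-1624, Mul(-1, Mul(Rational(1, 44), 3028))) = Add(-1624, Mul(-1, Rational(757, 11))) = Add(-1624, Rational(-757, 11)) = Rational(-18621, 11)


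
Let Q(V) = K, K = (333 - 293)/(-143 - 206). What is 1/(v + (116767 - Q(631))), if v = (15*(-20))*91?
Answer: 349/31224023 ≈ 1.1177e-5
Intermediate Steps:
v = -27300 (v = -300*91 = -27300)
K = -40/349 (K = 40/(-349) = 40*(-1/349) = -40/349 ≈ -0.11461)
Q(V) = -40/349
1/(v + (116767 - Q(631))) = 1/(-27300 + (116767 - 1*(-40/349))) = 1/(-27300 + (116767 + 40/349)) = 1/(-27300 + 40751723/349) = 1/(31224023/349) = 349/31224023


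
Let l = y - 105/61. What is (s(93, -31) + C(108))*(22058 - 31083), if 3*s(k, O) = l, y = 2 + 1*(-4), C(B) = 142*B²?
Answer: -2735481804925/183 ≈ -1.4948e+10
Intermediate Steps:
y = -2 (y = 2 - 4 = -2)
l = -227/61 (l = -2 - 105/61 = -227/61 ≈ -3.7213)
s(k, O) = -227/183 (s(k, O) = (⅓)*(-227/61) = -227/183)
(s(93, -31) + C(108))*(22058 - 31083) = (-227/183 + 142*108²)*(22058 - 31083) = (-227/183 + 142*11664)*(-9025) = (-227/183 + 1656288)*(-9025) = (303100477/183)*(-9025) = -2735481804925/183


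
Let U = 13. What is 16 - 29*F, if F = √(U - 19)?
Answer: 16 - 29*I*√6 ≈ 16.0 - 71.035*I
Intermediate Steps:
F = I*√6 (F = √(13 - 19) = √(-6) = I*√6 ≈ 2.4495*I)
16 - 29*F = 16 - 29*I*√6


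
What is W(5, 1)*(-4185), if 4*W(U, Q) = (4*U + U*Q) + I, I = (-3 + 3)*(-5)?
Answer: -104625/4 ≈ -26156.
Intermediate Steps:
I = 0 (I = 0*(-5) = 0)
W(U, Q) = U + Q*U/4 (W(U, Q) = ((4*U + U*Q) + 0)/4 = ((4*U + Q*U) + 0)/4 = (4*U + Q*U)/4 = U + Q*U/4)
W(5, 1)*(-4185) = ((1/4)*5*(4 + 1))*(-4185) = ((1/4)*5*5)*(-4185) = (25/4)*(-4185) = -104625/4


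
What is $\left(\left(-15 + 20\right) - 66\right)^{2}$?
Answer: $3721$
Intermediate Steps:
$\left(\left(-15 + 20\right) - 66\right)^{2} = \left(5 - 66\right)^{2} = \left(-61\right)^{2} = 3721$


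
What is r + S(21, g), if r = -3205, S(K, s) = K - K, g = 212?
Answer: -3205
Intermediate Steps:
S(K, s) = 0
r + S(21, g) = -3205 + 0 = -3205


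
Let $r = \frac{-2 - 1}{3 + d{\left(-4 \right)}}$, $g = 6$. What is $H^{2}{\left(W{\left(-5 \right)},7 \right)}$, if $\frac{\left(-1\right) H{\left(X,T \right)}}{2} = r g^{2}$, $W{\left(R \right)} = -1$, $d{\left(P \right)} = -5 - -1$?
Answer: $46656$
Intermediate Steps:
$d{\left(P \right)} = -4$ ($d{\left(P \right)} = -5 + 1 = -4$)
$r = 3$ ($r = \frac{-2 - 1}{3 - 4} = - \frac{3}{-1} = \left(-3\right) \left(-1\right) = 3$)
$H{\left(X,T \right)} = -216$ ($H{\left(X,T \right)} = - 2 \cdot 3 \cdot 6^{2} = - 2 \cdot 3 \cdot 36 = \left(-2\right) 108 = -216$)
$H^{2}{\left(W{\left(-5 \right)},7 \right)} = \left(-216\right)^{2} = 46656$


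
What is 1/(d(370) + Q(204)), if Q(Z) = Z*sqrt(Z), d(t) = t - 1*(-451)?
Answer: -821/7815623 + 408*sqrt(51)/7815623 ≈ 0.00026776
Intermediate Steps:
d(t) = 451 + t (d(t) = t + 451 = 451 + t)
Q(Z) = Z**(3/2)
1/(d(370) + Q(204)) = 1/((451 + 370) + 204**(3/2)) = 1/(821 + 408*sqrt(51))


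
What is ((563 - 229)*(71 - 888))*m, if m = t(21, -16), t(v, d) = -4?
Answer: 1091512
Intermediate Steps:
m = -4
((563 - 229)*(71 - 888))*m = ((563 - 229)*(71 - 888))*(-4) = (334*(-817))*(-4) = -272878*(-4) = 1091512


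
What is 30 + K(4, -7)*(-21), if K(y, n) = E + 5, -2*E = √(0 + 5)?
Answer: -75 + 21*√5/2 ≈ -51.521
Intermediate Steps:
E = -√5/2 (E = -√(0 + 5)/2 = -√5/2 ≈ -1.1180)
K(y, n) = 5 - √5/2 (K(y, n) = -√5/2 + 5 = 5 - √5/2)
30 + K(4, -7)*(-21) = 30 + (5 - √5/2)*(-21) = 30 + (-105 + 21*√5/2) = -75 + 21*√5/2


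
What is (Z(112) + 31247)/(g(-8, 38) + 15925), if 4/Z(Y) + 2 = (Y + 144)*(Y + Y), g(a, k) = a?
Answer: 895882739/456356307 ≈ 1.9631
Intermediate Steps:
Z(Y) = 4/(-2 + 2*Y*(144 + Y)) (Z(Y) = 4/(-2 + (Y + 144)*(Y + Y)) = 4/(-2 + (144 + Y)*(2*Y)) = 4/(-2 + 2*Y*(144 + Y)))
(Z(112) + 31247)/(g(-8, 38) + 15925) = (2/(-1 + 112² + 144*112) + 31247)/(-8 + 15925) = (2/(-1 + 12544 + 16128) + 31247)/15917 = (2/28671 + 31247)*(1/15917) = (895882739/28671)*(1/15917) = 895882739/456356307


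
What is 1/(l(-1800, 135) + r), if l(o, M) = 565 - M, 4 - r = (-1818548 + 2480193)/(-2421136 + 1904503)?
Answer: 516633/224880367 ≈ 0.0022974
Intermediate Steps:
r = 2728177/516633 (r = 4 - (-1818548 + 2480193)/(-2421136 + 1904503) = 4 - 661645/(-516633) = 4 - 661645*(-1)/516633 = 4 - 1*(-661645/516633) = 4 + 661645/516633 = 2728177/516633 ≈ 5.2807)
1/(l(-1800, 135) + r) = 1/((565 - 1*135) + 2728177/516633) = 1/((565 - 135) + 2728177/516633) = 1/(430 + 2728177/516633) = 1/(224880367/516633) = 516633/224880367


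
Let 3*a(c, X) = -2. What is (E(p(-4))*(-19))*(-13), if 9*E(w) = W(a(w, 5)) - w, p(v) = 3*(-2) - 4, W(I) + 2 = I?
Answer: 5434/27 ≈ 201.26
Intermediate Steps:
a(c, X) = -2/3 (a(c, X) = (1/3)*(-2) = -2/3)
W(I) = -2 + I
p(v) = -10 (p(v) = -6 - 4 = -10)
E(w) = -8/27 - w/9 (E(w) = ((-2 - 2/3) - w)/9 = (-8/3 - w)/9 = -8/27 - w/9)
(E(p(-4))*(-19))*(-13) = ((-8/27 - 1/9*(-10))*(-19))*(-13) = ((-8/27 + 10/9)*(-19))*(-13) = ((22/27)*(-19))*(-13) = -418/27*(-13) = 5434/27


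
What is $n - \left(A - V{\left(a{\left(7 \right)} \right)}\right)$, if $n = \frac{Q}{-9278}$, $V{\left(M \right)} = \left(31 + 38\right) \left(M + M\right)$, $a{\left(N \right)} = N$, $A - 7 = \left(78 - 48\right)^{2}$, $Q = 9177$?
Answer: $\frac{538225}{9278} \approx 58.011$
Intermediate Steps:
$A = 907$ ($A = 7 + \left(78 - 48\right)^{2} = 7 + 30^{2} = 7 + 900 = 907$)
$V{\left(M \right)} = 138 M$ ($V{\left(M \right)} = 69 \cdot 2 M = 138 M$)
$n = - \frac{9177}{9278}$ ($n = \frac{9177}{-9278} = 9177 \left(- \frac{1}{9278}\right) = - \frac{9177}{9278} \approx -0.98911$)
$n - \left(A - V{\left(a{\left(7 \right)} \right)}\right) = - \frac{9177}{9278} - \left(907 - 138 \cdot 7\right) = - \frac{9177}{9278} - \left(907 - 966\right) = - \frac{9177}{9278} - -59 = - \frac{9177}{9278} + 59 = \frac{538225}{9278}$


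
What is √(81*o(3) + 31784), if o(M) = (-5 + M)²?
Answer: 2*√8027 ≈ 179.19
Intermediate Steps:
√(81*o(3) + 31784) = √(81*(-5 + 3)² + 31784) = √(81*(-2)² + 31784) = √(81*4 + 31784) = √(324 + 31784) = √32108 = 2*√8027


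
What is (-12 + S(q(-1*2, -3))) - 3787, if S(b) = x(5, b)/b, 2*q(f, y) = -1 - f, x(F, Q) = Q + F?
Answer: -3788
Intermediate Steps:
x(F, Q) = F + Q
q(f, y) = -½ - f/2 (q(f, y) = (-1 - f)/2 = -½ - f/2)
S(b) = (5 + b)/b
(-12 + S(q(-1*2, -3))) - 3787 = (-12 + (5 + (-½ - (-1)*2/2))/(-½ - (-1)*2/2)) - 3787 = (-12 + (5 + (-½ - ½*(-2)))/(-½ - ½*(-2))) - 3787 = (-12 + (5 + (-½ + 1))/(-½ + 1)) - 3787 = (-12 + (5 + ½)/(½)) - 3787 = (-12 + 2*(11/2)) - 3787 = (-12 + 11) - 3787 = -1 - 3787 = -3788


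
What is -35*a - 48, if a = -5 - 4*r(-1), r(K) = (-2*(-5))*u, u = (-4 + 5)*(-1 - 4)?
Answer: -6873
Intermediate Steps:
u = -5 (u = 1*(-5) = -5)
r(K) = -50 (r(K) = -2*(-5)*(-5) = 10*(-5) = -50)
a = 195 (a = -5 - 4*(-50) = -5 + 200 = 195)
-35*a - 48 = -35*195 - 48 = -6825 - 48 = -6873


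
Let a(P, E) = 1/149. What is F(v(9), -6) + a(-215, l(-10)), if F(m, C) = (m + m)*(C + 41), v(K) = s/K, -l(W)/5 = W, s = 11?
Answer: 114739/1341 ≈ 85.562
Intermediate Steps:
l(W) = -5*W
v(K) = 11/K
a(P, E) = 1/149
F(m, C) = 2*m*(41 + C) (F(m, C) = (2*m)*(41 + C) = 2*m*(41 + C))
F(v(9), -6) + a(-215, l(-10)) = 2*(11/9)*(41 - 6) + 1/149 = 2*(11*(⅑))*35 + 1/149 = 2*(11/9)*35 + 1/149 = 770/9 + 1/149 = 114739/1341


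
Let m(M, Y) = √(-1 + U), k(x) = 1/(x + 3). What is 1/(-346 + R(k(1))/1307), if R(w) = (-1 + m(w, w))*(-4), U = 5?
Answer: -1307/452226 ≈ -0.0028901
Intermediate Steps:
k(x) = 1/(3 + x)
m(M, Y) = 2 (m(M, Y) = √(-1 + 5) = √4 = 2)
R(w) = -4 (R(w) = (-1 + 2)*(-4) = 1*(-4) = -4)
1/(-346 + R(k(1))/1307) = 1/(-346 - 4/1307) = 1/(-452226/1307) = -1307/452226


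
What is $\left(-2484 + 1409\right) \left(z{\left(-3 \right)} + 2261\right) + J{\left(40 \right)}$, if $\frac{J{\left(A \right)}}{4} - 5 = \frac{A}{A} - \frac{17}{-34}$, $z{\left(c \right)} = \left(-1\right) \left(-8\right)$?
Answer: $-2439149$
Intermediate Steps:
$z{\left(c \right)} = 8$
$J{\left(A \right)} = 26$ ($J{\left(A \right)} = 20 + 4 \left(\frac{A}{A} - \frac{17}{-34}\right) = 20 + 4 \left(1 - - \frac{1}{2}\right) = 20 + 4 \left(1 + \frac{1}{2}\right) = 20 + 4 \cdot \frac{3}{2} = 20 + 6 = 26$)
$\left(-2484 + 1409\right) \left(z{\left(-3 \right)} + 2261\right) + J{\left(40 \right)} = \left(-2484 + 1409\right) \left(8 + 2261\right) + 26 = \left(-1075\right) 2269 + 26 = -2439175 + 26 = -2439149$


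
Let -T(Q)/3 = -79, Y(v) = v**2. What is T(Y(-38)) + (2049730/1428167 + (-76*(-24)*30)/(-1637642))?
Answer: 278790199391569/1169413131107 ≈ 238.40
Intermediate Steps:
T(Q) = 237 (T(Q) = -3*(-79) = 237)
T(Y(-38)) + (2049730/1428167 + (-76*(-24)*30)/(-1637642)) = 237 + (2049730/1428167 + (-76*(-24)*30)/(-1637642)) = 237 + (2049730*(1/1428167) + (1824*30)*(-1/1637642)) = 237 + (2049730/1428167 + 54720*(-1/1637642)) = 237 + (2049730/1428167 - 27360/818821) = 237 + 1639287319210/1169413131107 = 278790199391569/1169413131107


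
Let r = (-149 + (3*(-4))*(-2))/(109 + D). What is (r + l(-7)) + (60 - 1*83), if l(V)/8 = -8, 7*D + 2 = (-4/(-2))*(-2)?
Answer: -66734/757 ≈ -88.156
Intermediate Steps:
D = -6/7 (D = -2/7 + ((-4/(-2))*(-2))/7 = -2/7 + (-½*(-4)*(-2))/7 = -2/7 + (2*(-2))/7 = -2/7 + (⅐)*(-4) = -2/7 - 4/7 = -6/7 ≈ -0.85714)
r = -875/757 (r = (-149 + (3*(-4))*(-2))/(109 - 6/7) = (-149 - 12*(-2))/(757/7) = (-149 + 24)*(7/757) = -125*7/757 = -875/757 ≈ -1.1559)
l(V) = -64 (l(V) = 8*(-8) = -64)
(r + l(-7)) + (60 - 1*83) = (-875/757 - 64) + (60 - 1*83) = -49323/757 + (60 - 83) = -49323/757 - 23 = -66734/757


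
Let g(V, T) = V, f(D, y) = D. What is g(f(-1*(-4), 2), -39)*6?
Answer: 24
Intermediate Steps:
g(f(-1*(-4), 2), -39)*6 = -1*(-4)*6 = 4*6 = 24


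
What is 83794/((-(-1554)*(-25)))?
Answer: -41897/19425 ≈ -2.1569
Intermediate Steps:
83794/((-(-1554)*(-25))) = 83794/((-259*150)) = 83794/(-38850) = 83794*(-1/38850) = -41897/19425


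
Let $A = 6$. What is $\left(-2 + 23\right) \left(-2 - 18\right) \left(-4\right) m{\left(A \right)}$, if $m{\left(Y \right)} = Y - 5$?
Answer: $1680$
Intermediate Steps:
$m{\left(Y \right)} = -5 + Y$
$\left(-2 + 23\right) \left(-2 - 18\right) \left(-4\right) m{\left(A \right)} = \left(-2 + 23\right) \left(-2 - 18\right) \left(-4\right) \left(-5 + 6\right) = 21 \left(-20\right) \left(-4\right) 1 = \left(-420\right) \left(-4\right) 1 = 1680 \cdot 1 = 1680$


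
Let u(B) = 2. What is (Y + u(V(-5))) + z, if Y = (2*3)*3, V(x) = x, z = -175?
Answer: -155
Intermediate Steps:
Y = 18 (Y = 6*3 = 18)
(Y + u(V(-5))) + z = (18 + 2) - 175 = 20 - 175 = -155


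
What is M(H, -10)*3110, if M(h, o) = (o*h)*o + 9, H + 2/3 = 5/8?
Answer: 45095/3 ≈ 15032.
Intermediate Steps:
H = -1/24 (H = -⅔ + 5/8 = -1/24 ≈ -0.041667)
M(h, o) = 9 + h*o² (M(h, o) = (h*o)*o + 9 = h*o² + 9 = 9 + h*o²)
M(H, -10)*3110 = (9 - 1/24*(-10)²)*3110 = (9 - 1/24*100)*3110 = (9 - 25/6)*3110 = (29/6)*3110 = 45095/3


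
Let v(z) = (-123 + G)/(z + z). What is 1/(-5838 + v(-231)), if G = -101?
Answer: -33/192638 ≈ -0.00017131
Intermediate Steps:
v(z) = -112/z (v(z) = (-123 - 101)/(z + z) = -224*1/(2*z) = -112/z)
1/(-5838 + v(-231)) = 1/(-5838 - 112/(-231)) = 1/(-5838 - 112*(-1/231)) = 1/(-5838 + 16/33) = 1/(-192638/33) = -33/192638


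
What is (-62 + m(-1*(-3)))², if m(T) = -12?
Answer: 5476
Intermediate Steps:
(-62 + m(-1*(-3)))² = (-62 - 12)² = (-74)² = 5476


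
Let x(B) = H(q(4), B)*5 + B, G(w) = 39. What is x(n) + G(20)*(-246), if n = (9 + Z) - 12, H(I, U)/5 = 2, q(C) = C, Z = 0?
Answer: -9547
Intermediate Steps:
H(I, U) = 10 (H(I, U) = 5*2 = 10)
n = -3 (n = (9 + 0) - 12 = 9 - 12 = -3)
x(B) = 50 + B (x(B) = 10*5 + B = 50 + B)
x(n) + G(20)*(-246) = (50 - 3) + 39*(-246) = 47 - 9594 = -9547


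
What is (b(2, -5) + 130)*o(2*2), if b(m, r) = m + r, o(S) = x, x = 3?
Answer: 381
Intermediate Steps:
o(S) = 3
(b(2, -5) + 130)*o(2*2) = ((2 - 5) + 130)*3 = (-3 + 130)*3 = 127*3 = 381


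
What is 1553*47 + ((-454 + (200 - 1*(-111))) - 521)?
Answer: 72327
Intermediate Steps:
1553*47 + ((-454 + (200 - 1*(-111))) - 521) = 72991 + ((-454 + (200 + 111)) - 521) = 72991 + ((-454 + 311) - 521) = 72991 + (-143 - 521) = 72991 - 664 = 72327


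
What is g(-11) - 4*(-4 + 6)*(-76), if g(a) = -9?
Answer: 599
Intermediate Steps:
g(-11) - 4*(-4 + 6)*(-76) = -9 - 4*(-4 + 6)*(-76) = -9 - 4*2*(-76) = -9 - 8*(-76) = -9 + 608 = 599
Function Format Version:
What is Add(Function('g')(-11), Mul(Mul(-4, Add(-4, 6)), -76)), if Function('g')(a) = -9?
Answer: 599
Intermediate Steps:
Add(Function('g')(-11), Mul(Mul(-4, Add(-4, 6)), -76)) = Add(-9, Mul(Mul(-4, Add(-4, 6)), -76)) = Add(-9, Mul(Mul(-4, 2), -76)) = Add(-9, Mul(-8, -76)) = Add(-9, 608) = 599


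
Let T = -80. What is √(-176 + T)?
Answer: 16*I ≈ 16.0*I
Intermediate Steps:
√(-176 + T) = √(-176 - 80) = √(-256) = 16*I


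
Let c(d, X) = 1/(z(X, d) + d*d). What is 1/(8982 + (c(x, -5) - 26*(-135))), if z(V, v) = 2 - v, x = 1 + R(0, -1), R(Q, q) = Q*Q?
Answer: 2/24985 ≈ 8.0048e-5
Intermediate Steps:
R(Q, q) = Q²
x = 1 (x = 1 + 0² = 1 + 0 = 1)
c(d, X) = 1/(2 + d² - d) (c(d, X) = 1/((2 - d) + d*d) = 1/((2 - d) + d²) = 1/(2 + d² - d))
1/(8982 + (c(x, -5) - 26*(-135))) = 1/(8982 + (1/(2 + 1² - 1*1) - 26*(-135))) = 1/(8982 + (1/(2 + 1 - 1) + 3510)) = 1/(8982 + (1/2 + 3510)) = 1/(8982 + (½ + 3510)) = 1/(8982 + 7021/2) = 1/(24985/2) = 2/24985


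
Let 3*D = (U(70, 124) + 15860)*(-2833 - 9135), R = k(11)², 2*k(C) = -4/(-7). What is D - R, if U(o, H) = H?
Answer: -3124509700/49 ≈ -6.3766e+7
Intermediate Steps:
k(C) = 2/7 (k(C) = (-4/(-7))/2 = (-4*(-⅐))/2 = (½)*(4/7) = 2/7)
R = 4/49 (R = (2/7)² = 4/49 ≈ 0.081633)
D = -63765504 (D = ((124 + 15860)*(-2833 - 9135))/3 = (15984*(-11968))/3 = (⅓)*(-191296512) = -63765504)
D - R = -63765504 - 1*4/49 = -63765504 - 4/49 = -3124509700/49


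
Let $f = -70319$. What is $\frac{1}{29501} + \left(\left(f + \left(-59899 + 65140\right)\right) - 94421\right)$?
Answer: $- \frac{4705379998}{29501} \approx -1.595 \cdot 10^{5}$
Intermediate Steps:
$\frac{1}{29501} + \left(\left(f + \left(-59899 + 65140\right)\right) - 94421\right) = \frac{1}{29501} + \left(\left(-70319 + \left(-59899 + 65140\right)\right) - 94421\right) = \frac{1}{29501} + \left(\left(-70319 + 5241\right) - 94421\right) = \frac{1}{29501} - 159499 = - \frac{4705379998}{29501}$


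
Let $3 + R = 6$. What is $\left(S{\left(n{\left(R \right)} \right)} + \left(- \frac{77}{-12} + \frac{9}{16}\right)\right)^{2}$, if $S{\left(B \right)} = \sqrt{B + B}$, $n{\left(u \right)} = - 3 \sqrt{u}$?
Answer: $\frac{\left(335 + 48 i \sqrt{2} \cdot 3^{\frac{3}{4}}\right)^{2}}{2304} \approx 38.316 + 44.998 i$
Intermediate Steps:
$R = 3$ ($R = -3 + 6 = 3$)
$S{\left(B \right)} = \sqrt{2} \sqrt{B}$ ($S{\left(B \right)} = \sqrt{2 B} = \sqrt{2} \sqrt{B}$)
$\left(S{\left(n{\left(R \right)} \right)} + \left(- \frac{77}{-12} + \frac{9}{16}\right)\right)^{2} = \left(\sqrt{2} \sqrt{- 3 \sqrt{3}} + \left(- \frac{77}{-12} + \frac{9}{16}\right)\right)^{2} = \left(\sqrt{2} i 3^{\frac{3}{4}} + \left(\left(-77\right) \left(- \frac{1}{12}\right) + 9 \cdot \frac{1}{16}\right)\right)^{2} = \left(i \sqrt{2} \cdot 3^{\frac{3}{4}} + \left(\frac{77}{12} + \frac{9}{16}\right)\right)^{2} = \left(i \sqrt{2} \cdot 3^{\frac{3}{4}} + \frac{335}{48}\right)^{2} = \left(\frac{335}{48} + i \sqrt{2} \cdot 3^{\frac{3}{4}}\right)^{2}$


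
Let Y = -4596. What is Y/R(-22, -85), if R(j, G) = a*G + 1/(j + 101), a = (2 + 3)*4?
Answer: 363084/134299 ≈ 2.7035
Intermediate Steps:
a = 20 (a = 5*4 = 20)
R(j, G) = 1/(101 + j) + 20*G (R(j, G) = 20*G + 1/(j + 101) = 20*G + 1/(101 + j) = 1/(101 + j) + 20*G)
Y/R(-22, -85) = -4596*(101 - 22)/(1 + 2020*(-85) + 20*(-85)*(-22)) = -4596*79/(1 - 171700 + 37400) = -4596/((1/79)*(-134299)) = -4596/(-134299/79) = -4596*(-79/134299) = 363084/134299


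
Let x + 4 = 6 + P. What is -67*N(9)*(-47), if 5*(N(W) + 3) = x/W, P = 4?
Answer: -135407/15 ≈ -9027.1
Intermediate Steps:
x = 6 (x = -4 + (6 + 4) = -4 + 10 = 6)
N(W) = -3 + 6/(5*W) (N(W) = -3 + (6/W)/5 = -3 + 6/(5*W))
-67*N(9)*(-47) = -67*(-3 + (6/5)/9)*(-47) = -67*(-3 + (6/5)*(⅑))*(-47) = -67*(-3 + 2/15)*(-47) = -67*(-43/15)*(-47) = (2881/15)*(-47) = -135407/15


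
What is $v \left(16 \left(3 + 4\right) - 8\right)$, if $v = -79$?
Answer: $-8216$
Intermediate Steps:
$v \left(16 \left(3 + 4\right) - 8\right) = - 79 \left(16 \left(3 + 4\right) - 8\right) = - 79 \left(16 \cdot 7 - 8\right) = - 79 \left(112 - 8\right) = \left(-79\right) 104 = -8216$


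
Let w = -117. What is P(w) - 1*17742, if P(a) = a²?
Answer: -4053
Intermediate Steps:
P(w) - 1*17742 = (-117)² - 1*17742 = 13689 - 17742 = -4053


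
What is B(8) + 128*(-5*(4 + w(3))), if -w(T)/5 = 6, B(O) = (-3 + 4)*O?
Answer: 16648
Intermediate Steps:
B(O) = O (B(O) = 1*O = O)
w(T) = -30 (w(T) = -5*6 = -30)
B(8) + 128*(-5*(4 + w(3))) = 8 + 128*(-5*(4 - 30)) = 8 + 128*(-5*(-26)) = 8 + 128*130 = 8 + 16640 = 16648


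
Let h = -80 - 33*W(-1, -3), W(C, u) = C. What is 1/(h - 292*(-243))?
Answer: 1/70909 ≈ 1.4103e-5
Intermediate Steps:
h = -47 (h = -80 - 33*(-1) = -80 + 33 = -47)
1/(h - 292*(-243)) = 1/(-47 - 292*(-243)) = 1/(-47 + 70956) = 1/70909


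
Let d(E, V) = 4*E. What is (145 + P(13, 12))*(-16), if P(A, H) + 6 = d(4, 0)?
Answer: -2480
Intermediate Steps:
P(A, H) = 10 (P(A, H) = -6 + 4*4 = -6 + 16 = 10)
(145 + P(13, 12))*(-16) = (145 + 10)*(-16) = 155*(-16) = -2480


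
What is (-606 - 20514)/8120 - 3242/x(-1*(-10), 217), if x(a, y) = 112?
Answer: -7319/232 ≈ -31.547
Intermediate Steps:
(-606 - 20514)/8120 - 3242/x(-1*(-10), 217) = (-606 - 20514)/8120 - 3242/112 = -21120*1/8120 - 3242*1/112 = -528/203 - 1621/56 = -7319/232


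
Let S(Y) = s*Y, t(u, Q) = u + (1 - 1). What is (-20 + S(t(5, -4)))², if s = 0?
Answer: 400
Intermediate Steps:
t(u, Q) = u (t(u, Q) = u + 0 = u)
S(Y) = 0 (S(Y) = 0*Y = 0)
(-20 + S(t(5, -4)))² = (-20 + 0)² = (-20)² = 400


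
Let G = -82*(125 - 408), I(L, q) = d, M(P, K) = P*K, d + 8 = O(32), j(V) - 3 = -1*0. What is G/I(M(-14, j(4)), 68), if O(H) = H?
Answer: 11603/12 ≈ 966.92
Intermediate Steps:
j(V) = 3 (j(V) = 3 - 1*0 = 3 + 0 = 3)
d = 24 (d = -8 + 32 = 24)
M(P, K) = K*P
I(L, q) = 24
G = 23206 (G = -82*(-283) = 23206)
G/I(M(-14, j(4)), 68) = 23206/24 = 23206*(1/24) = 11603/12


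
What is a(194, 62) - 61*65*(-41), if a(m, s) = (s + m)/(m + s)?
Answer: 162566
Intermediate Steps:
a(m, s) = 1 (a(m, s) = (m + s)/(m + s) = 1)
a(194, 62) - 61*65*(-41) = 1 - 61*65*(-41) = 1 - 3965*(-41) = 1 - 1*(-162565) = 1 + 162565 = 162566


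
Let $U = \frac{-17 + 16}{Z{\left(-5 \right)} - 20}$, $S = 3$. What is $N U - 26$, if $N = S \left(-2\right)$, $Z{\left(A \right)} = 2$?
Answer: $- \frac{79}{3} \approx -26.333$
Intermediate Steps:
$N = -6$ ($N = 3 \left(-2\right) = -6$)
$U = \frac{1}{18}$ ($U = \frac{-17 + 16}{2 - 20} = - \frac{1}{-18} = \left(-1\right) \left(- \frac{1}{18}\right) = \frac{1}{18} \approx 0.055556$)
$N U - 26 = \left(-6\right) \frac{1}{18} - 26 = - \frac{1}{3} - 26 = - \frac{79}{3}$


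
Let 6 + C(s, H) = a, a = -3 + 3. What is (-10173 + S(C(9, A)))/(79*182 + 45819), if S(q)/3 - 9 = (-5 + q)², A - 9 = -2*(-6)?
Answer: -9783/60197 ≈ -0.16252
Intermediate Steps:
A = 21 (A = 9 - 2*(-6) = 9 + 12 = 21)
a = 0
C(s, H) = -6 (C(s, H) = -6 + 0 = -6)
S(q) = 27 + 3*(-5 + q)²
(-10173 + S(C(9, A)))/(79*182 + 45819) = (-10173 + (27 + 3*(-5 - 6)²))/(79*182 + 45819) = (-10173 + (27 + 3*(-11)²))/(14378 + 45819) = (-10173 + (27 + 3*121))/60197 = (-10173 + (27 + 363))*(1/60197) = (-10173 + 390)*(1/60197) = -9783*1/60197 = -9783/60197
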